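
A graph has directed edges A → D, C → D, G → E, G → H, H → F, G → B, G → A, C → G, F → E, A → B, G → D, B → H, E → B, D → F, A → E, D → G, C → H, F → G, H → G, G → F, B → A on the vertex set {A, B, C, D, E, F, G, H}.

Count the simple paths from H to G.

3

H→F→E→B→A→D→G
H→F→G
H→G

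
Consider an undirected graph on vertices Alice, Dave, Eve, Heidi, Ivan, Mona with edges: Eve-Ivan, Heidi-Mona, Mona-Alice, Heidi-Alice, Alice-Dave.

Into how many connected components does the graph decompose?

From Alice: component {Alice, Dave, Heidi, Mona}.
From Eve: component {Eve, Ivan}.
That's 2 components.

2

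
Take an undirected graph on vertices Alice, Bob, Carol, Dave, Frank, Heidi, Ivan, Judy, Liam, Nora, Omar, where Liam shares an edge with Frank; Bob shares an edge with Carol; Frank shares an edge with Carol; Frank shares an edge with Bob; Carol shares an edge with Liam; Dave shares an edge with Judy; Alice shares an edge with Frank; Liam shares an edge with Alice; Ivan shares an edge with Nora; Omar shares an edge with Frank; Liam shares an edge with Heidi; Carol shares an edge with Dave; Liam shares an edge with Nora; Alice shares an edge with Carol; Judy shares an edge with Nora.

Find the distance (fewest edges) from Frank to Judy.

3

Distance 0: Frank.
Distance 1: Alice, Bob, Carol, Liam, Omar.
Distance 2: Dave, Heidi, Nora.
Distance 3: Ivan, Judy — contains Judy.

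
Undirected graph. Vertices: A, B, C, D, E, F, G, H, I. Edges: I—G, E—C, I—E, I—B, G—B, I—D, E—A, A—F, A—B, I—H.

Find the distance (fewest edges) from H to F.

Distance 0: H.
Distance 1: I.
Distance 2: B, D, E, G.
Distance 3: A, C.
Distance 4: F — contains F.

4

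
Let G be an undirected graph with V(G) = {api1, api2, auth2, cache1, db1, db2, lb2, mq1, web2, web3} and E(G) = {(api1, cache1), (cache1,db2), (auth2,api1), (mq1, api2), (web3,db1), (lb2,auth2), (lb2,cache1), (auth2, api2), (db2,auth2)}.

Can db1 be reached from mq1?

Explore from mq1.
Distance 1: reach api2.
Distance 2: reach auth2.
Distance 3: reach api1, db2, lb2.
Distance 4: reach cache1.
The search is exhausted without reaching db1; it lies in a different component.

No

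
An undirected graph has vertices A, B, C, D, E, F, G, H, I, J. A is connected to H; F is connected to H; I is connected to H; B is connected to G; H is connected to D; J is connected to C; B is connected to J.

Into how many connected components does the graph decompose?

3

From A: component {A, D, F, H, I}.
From B: component {B, C, G, J}.
From E: component {E}.
That's 3 components.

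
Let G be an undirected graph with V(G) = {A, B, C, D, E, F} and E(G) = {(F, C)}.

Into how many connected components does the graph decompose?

5

From A: component {A}.
From B: component {B}.
From C: component {C, F}.
From D: component {D}.
From E: component {E}.
That's 5 components.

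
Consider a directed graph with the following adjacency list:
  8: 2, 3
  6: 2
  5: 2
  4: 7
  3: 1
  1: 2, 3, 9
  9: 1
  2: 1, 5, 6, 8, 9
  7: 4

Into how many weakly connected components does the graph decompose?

From 1: component {1, 2, 3, 5, 6, 8, 9}.
From 4: component {4, 7}.
That's 2 components.

2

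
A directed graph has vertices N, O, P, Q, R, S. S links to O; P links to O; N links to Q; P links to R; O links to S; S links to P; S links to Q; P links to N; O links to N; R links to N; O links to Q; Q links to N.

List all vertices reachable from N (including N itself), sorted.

N, Q

Start at N.
Its neighbours: Q.
Nothing further is reachable.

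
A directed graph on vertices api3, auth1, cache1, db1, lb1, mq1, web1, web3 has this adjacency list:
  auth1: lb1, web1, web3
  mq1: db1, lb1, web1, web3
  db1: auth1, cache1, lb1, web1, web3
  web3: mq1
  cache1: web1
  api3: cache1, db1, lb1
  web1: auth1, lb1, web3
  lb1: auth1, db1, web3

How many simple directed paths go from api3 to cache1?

6

api3→cache1
api3→db1→cache1
api3→lb1→auth1→web1→web3→mq1→db1→cache1
api3→lb1→auth1→web3→mq1→db1→cache1
api3→lb1→db1→cache1
api3→lb1→web3→mq1→db1→cache1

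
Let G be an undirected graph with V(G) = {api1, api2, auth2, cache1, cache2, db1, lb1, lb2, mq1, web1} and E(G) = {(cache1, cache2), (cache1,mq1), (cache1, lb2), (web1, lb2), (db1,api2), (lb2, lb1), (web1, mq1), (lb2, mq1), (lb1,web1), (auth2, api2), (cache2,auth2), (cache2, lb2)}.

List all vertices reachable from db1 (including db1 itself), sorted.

Start at db1.
Its neighbours: api2.
Then their neighbours: auth2.
Then next layer: cache2.
Then next layer: cache1, lb2.
Then next layer: lb1, mq1, web1.
Nothing further is reachable.

api2, auth2, cache1, cache2, db1, lb1, lb2, mq1, web1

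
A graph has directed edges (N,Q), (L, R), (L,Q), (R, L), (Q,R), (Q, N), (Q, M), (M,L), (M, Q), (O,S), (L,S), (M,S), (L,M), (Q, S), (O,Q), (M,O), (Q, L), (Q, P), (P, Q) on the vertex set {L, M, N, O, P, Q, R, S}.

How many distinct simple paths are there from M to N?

3

M→L→Q→N
M→O→Q→N
M→Q→N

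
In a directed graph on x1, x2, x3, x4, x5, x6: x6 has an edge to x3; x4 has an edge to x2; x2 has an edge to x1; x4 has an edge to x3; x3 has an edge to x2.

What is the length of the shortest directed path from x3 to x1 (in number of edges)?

Distance 0: x3.
Distance 1: x2.
Distance 2: x1 — contains x1.

2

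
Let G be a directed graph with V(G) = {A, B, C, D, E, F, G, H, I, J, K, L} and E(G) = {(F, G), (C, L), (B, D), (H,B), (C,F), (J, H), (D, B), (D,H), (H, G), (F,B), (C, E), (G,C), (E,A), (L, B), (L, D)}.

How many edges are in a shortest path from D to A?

5

Distance 0: D.
Distance 1: B, H.
Distance 2: G.
Distance 3: C.
Distance 4: E, F, L.
Distance 5: A — contains A.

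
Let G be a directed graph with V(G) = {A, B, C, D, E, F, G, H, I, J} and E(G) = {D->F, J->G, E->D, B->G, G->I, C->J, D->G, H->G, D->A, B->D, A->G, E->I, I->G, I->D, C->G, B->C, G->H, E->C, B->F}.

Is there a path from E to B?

No

Explore from E.
Distance 1: reach C, D, I.
Distance 2: reach A, F, G, J.
Distance 3: reach H.
The search from E is exhausted; no directed path reaches B.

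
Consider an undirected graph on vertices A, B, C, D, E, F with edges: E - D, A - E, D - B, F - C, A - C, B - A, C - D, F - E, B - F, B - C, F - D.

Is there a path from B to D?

Explore from B.
Distance 1: reach A, C, D, F.
Found D.

Yes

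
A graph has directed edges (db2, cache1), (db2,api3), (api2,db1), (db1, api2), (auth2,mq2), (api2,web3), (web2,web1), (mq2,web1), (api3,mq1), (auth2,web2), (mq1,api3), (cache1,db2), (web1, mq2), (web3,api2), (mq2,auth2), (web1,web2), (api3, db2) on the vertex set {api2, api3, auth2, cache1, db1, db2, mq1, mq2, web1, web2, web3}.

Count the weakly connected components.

From api2: component {api2, db1, web3}.
From api3: component {api3, cache1, db2, mq1}.
From auth2: component {auth2, mq2, web1, web2}.
That's 3 components.

3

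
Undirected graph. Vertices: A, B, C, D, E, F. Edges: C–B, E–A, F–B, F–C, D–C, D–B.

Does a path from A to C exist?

No

Explore from A.
Distance 1: reach E.
The search is exhausted without reaching C; it lies in a different component.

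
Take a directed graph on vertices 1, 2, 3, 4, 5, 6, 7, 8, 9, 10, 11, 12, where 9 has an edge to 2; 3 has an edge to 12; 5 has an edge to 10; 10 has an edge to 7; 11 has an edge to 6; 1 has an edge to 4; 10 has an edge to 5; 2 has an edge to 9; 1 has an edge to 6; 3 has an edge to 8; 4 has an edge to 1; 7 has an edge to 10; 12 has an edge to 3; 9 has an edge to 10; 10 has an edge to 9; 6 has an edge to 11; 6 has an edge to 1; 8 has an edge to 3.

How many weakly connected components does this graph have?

3

From 1: component {1, 4, 6, 11}.
From 2: component {2, 5, 7, 9, 10}.
From 3: component {3, 8, 12}.
That's 3 components.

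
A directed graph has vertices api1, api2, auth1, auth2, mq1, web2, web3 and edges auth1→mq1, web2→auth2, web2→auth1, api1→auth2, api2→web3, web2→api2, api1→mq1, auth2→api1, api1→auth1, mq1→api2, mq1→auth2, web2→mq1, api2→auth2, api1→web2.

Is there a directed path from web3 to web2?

No

web3 has no outgoing edges, so nothing is reachable from it.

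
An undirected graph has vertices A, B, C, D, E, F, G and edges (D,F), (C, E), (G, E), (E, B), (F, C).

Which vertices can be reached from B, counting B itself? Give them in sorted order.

B, C, D, E, F, G

Start at B.
Its neighbours: E.
Then their neighbours: C, G.
Then next layer: F.
Then next layer: D.
Nothing further is reachable.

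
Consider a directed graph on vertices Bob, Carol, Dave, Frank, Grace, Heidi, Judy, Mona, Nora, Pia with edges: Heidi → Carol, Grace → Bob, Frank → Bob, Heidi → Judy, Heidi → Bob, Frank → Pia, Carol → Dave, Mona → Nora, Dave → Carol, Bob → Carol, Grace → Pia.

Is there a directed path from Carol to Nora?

No

Explore from Carol.
Distance 1: reach Dave.
The search from Carol is exhausted; no directed path reaches Nora.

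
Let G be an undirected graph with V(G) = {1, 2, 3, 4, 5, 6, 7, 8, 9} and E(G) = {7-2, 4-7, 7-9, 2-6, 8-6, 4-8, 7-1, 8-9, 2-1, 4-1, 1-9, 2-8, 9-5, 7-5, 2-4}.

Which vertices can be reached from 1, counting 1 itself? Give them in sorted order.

Start at 1.
Its neighbours: 2, 4, 7, 9.
Then their neighbours: 5, 6, 8.
Nothing further is reachable.

1, 2, 4, 5, 6, 7, 8, 9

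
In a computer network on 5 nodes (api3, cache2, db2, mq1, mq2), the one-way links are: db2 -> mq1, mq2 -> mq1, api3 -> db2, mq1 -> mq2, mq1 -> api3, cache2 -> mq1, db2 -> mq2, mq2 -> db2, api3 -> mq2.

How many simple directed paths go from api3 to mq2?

3

api3→db2→mq1→mq2
api3→db2→mq2
api3→mq2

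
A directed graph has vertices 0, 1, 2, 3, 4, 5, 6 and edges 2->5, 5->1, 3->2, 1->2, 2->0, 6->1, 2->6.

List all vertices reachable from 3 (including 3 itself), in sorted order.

0, 1, 2, 3, 5, 6

Start at 3.
Its neighbours: 2.
Then their neighbours: 0, 5, 6.
Then next layer: 1.
Nothing further is reachable.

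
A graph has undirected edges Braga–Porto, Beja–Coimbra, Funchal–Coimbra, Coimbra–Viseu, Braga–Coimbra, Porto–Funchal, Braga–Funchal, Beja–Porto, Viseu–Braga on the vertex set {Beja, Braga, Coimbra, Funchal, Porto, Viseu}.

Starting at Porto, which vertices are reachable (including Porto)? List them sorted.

Start at Porto.
Its neighbours: Beja, Braga, Funchal.
Then their neighbours: Coimbra, Viseu.
Every vertex is now reached.

Beja, Braga, Coimbra, Funchal, Porto, Viseu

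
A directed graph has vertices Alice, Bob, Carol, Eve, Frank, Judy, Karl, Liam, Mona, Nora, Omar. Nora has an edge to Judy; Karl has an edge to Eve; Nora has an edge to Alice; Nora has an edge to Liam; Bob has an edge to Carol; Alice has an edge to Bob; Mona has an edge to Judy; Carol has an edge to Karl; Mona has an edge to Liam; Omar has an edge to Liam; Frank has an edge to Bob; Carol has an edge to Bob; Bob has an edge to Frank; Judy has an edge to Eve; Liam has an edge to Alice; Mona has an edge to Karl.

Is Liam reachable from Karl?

Explore from Karl.
Distance 1: reach Eve.
The search from Karl is exhausted; no directed path reaches Liam.

No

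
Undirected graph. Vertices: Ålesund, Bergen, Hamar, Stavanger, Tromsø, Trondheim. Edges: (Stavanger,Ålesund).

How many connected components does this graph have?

5

From Ålesund: component {Ålesund, Stavanger}.
From Bergen: component {Bergen}.
From Hamar: component {Hamar}.
From Tromsø: component {Tromsø}.
From Trondheim: component {Trondheim}.
That's 5 components.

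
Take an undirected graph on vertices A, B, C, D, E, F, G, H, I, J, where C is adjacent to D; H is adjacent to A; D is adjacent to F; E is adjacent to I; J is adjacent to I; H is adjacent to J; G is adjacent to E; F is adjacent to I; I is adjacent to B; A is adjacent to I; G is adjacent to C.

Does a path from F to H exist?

Yes

Explore from F.
Distance 1: reach D, I.
Distance 2: reach A, B, C, E, J.
Distance 3: reach G, H.
Found H.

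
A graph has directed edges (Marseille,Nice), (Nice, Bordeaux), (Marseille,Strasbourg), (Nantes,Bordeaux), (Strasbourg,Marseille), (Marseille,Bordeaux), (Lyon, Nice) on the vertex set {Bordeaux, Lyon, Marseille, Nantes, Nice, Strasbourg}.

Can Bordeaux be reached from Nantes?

Explore from Nantes.
Distance 1: reach Bordeaux.
Found Bordeaux.

Yes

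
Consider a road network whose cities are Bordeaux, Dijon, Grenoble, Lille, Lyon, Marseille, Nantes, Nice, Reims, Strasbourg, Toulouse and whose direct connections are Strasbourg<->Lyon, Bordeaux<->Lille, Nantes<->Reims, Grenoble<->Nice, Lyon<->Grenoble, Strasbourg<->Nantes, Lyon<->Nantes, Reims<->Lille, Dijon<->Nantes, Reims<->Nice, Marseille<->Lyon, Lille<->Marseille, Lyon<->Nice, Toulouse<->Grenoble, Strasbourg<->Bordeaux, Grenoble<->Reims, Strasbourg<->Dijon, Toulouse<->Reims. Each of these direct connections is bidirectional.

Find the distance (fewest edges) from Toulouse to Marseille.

3

Distance 0: Toulouse.
Distance 1: Grenoble, Reims.
Distance 2: Lille, Lyon, Nantes, Nice.
Distance 3: Bordeaux, Dijon, Marseille, Strasbourg — contains Marseille.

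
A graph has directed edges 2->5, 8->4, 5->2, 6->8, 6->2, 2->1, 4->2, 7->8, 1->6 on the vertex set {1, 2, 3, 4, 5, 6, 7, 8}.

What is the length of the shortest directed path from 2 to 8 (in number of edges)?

3

Distance 0: 2.
Distance 1: 1, 5.
Distance 2: 6.
Distance 3: 8 — contains 8.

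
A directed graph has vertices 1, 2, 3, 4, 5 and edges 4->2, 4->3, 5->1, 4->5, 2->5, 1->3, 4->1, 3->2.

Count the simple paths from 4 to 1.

4

4→1
4→2→5→1
4→3→2→5→1
4→5→1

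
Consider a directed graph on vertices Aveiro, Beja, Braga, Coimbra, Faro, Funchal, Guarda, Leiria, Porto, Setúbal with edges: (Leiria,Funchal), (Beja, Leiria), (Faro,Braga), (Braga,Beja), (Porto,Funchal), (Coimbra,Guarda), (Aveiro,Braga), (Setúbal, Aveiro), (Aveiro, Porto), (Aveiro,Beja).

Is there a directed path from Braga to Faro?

No

Explore from Braga.
Distance 1: reach Beja.
Distance 2: reach Leiria.
Distance 3: reach Funchal.
The search from Braga is exhausted; no directed path reaches Faro.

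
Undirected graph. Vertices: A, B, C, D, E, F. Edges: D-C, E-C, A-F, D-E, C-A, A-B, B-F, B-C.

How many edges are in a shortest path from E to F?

Distance 0: E.
Distance 1: C, D.
Distance 2: A, B.
Distance 3: F — contains F.

3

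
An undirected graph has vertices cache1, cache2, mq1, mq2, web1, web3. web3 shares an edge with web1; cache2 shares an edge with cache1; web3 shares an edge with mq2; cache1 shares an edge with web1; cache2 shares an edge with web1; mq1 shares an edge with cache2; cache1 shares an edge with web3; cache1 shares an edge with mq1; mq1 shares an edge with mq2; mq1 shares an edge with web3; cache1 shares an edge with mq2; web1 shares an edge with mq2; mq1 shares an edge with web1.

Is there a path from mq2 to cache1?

Explore from mq2.
Distance 1: reach cache1, mq1, web1, web3.
Found cache1.

Yes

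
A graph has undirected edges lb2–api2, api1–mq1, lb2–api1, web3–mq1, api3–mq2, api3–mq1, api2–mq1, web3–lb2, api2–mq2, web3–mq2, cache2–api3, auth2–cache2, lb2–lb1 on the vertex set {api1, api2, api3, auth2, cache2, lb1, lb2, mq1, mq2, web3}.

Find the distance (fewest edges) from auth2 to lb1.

6

Distance 0: auth2.
Distance 1: cache2.
Distance 2: api3.
Distance 3: mq1, mq2.
Distance 4: api1, api2, web3.
Distance 5: lb2.
Distance 6: lb1 — contains lb1.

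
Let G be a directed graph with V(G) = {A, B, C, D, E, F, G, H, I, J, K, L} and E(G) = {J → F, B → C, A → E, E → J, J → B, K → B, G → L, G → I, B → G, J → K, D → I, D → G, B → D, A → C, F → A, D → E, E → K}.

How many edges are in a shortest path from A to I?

5

Distance 0: A.
Distance 1: C, E.
Distance 2: J, K.
Distance 3: B, F.
Distance 4: D, G.
Distance 5: I, L — contains I.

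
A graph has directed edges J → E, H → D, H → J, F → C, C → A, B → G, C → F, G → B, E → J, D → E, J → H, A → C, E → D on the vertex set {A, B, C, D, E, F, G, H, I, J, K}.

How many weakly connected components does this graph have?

From A: component {A, C, F}.
From B: component {B, G}.
From D: component {D, E, H, J}.
From I: component {I}.
From K: component {K}.
That's 5 components.

5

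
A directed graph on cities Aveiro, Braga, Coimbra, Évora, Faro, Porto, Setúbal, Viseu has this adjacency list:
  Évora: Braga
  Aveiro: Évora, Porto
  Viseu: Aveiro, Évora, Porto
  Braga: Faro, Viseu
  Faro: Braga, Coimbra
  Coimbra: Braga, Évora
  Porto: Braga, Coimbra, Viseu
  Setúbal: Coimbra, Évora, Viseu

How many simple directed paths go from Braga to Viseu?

Braga→Viseu

1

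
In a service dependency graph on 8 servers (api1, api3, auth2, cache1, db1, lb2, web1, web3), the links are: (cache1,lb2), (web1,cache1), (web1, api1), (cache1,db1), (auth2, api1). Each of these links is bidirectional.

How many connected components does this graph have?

From api1: component {api1, auth2, cache1, db1, lb2, web1}.
From api3: component {api3}.
From web3: component {web3}.
That's 3 components.

3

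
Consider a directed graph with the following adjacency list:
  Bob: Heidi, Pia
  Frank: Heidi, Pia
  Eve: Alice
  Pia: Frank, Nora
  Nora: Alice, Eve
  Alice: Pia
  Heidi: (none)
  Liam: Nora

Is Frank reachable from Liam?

Yes

Explore from Liam.
Distance 1: reach Nora.
Distance 2: reach Alice, Eve.
Distance 3: reach Pia.
Distance 4: reach Frank.
Found Frank.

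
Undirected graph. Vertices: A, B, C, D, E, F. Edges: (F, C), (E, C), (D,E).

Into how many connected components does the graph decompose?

3

From A: component {A}.
From B: component {B}.
From C: component {C, D, E, F}.
That's 3 components.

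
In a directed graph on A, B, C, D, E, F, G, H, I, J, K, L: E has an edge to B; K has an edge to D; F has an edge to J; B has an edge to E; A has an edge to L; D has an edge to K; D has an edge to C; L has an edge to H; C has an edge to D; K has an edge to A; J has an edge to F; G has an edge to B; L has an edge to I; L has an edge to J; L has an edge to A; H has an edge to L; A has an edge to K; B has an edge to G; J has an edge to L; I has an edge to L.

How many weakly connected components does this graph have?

From A: component {A, C, D, F, H, I, J, K, L}.
From B: component {B, E, G}.
That's 2 components.

2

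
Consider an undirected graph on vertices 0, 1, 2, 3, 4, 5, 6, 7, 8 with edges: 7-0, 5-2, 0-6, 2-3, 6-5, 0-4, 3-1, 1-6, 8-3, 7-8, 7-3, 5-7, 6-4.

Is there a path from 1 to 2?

Yes

Explore from 1.
Distance 1: reach 3, 6.
Distance 2: reach 0, 2, 4, 5, 7, 8.
Found 2.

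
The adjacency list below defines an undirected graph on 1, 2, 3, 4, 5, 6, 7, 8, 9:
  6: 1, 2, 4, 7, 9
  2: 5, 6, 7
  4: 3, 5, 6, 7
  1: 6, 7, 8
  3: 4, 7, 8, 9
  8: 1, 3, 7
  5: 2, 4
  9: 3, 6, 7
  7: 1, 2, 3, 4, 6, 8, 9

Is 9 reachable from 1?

Explore from 1.
Distance 1: reach 6, 7, 8.
Distance 2: reach 2, 3, 4, 9.
Found 9.

Yes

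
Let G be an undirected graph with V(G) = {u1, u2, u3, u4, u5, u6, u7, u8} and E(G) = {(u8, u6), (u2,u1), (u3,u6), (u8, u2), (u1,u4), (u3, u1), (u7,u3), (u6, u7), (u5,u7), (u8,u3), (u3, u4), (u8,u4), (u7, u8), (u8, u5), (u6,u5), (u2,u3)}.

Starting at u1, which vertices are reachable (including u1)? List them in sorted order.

u1, u2, u3, u4, u5, u6, u7, u8

Start at u1.
Its neighbours: u2, u3, u4.
Then their neighbours: u6, u7, u8.
Then next layer: u5.
Every vertex is now reached.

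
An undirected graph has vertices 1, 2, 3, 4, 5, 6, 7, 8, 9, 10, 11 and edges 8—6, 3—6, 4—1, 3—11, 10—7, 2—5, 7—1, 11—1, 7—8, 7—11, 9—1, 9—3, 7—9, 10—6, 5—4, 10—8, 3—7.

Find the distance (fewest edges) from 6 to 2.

Distance 0: 6.
Distance 1: 3, 8, 10.
Distance 2: 7, 9, 11.
Distance 3: 1.
Distance 4: 4.
Distance 5: 5.
Distance 6: 2 — contains 2.

6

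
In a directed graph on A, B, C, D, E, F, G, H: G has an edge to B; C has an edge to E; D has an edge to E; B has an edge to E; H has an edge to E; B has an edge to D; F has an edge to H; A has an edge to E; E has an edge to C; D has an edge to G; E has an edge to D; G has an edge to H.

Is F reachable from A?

No

Explore from A.
Distance 1: reach E.
Distance 2: reach C, D.
Distance 3: reach G.
Distance 4: reach B, H.
The search from A is exhausted; no directed path reaches F.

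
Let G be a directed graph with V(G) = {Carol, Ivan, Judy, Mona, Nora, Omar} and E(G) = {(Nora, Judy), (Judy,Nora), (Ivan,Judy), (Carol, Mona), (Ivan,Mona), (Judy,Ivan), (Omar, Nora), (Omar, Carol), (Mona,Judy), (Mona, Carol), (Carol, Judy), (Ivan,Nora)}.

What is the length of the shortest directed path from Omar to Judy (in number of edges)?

2

Distance 0: Omar.
Distance 1: Carol, Nora.
Distance 2: Judy, Mona — contains Judy.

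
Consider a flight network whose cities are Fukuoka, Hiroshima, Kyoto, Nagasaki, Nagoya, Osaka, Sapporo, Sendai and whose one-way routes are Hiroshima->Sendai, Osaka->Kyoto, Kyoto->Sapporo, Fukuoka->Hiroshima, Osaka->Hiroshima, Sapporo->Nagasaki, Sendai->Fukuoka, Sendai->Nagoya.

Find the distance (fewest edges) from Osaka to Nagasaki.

3

Distance 0: Osaka.
Distance 1: Hiroshima, Kyoto.
Distance 2: Sapporo, Sendai.
Distance 3: Fukuoka, Nagasaki, Nagoya — contains Nagasaki.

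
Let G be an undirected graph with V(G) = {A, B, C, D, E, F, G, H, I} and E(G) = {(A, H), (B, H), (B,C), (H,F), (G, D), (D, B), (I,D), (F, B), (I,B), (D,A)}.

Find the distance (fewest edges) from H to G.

3

Distance 0: H.
Distance 1: A, B, F.
Distance 2: C, D, I.
Distance 3: G — contains G.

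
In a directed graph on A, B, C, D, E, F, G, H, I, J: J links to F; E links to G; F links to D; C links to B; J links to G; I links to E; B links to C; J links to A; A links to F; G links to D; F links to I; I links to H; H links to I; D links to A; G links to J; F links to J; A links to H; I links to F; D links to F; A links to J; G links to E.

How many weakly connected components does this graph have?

From A: component {A, D, E, F, G, H, I, J}.
From B: component {B, C}.
That's 2 components.

2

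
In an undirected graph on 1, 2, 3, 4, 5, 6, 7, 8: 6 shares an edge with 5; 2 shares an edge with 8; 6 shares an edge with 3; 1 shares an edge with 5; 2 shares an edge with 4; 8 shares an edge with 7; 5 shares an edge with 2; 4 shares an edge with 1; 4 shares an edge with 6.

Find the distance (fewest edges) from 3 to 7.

5

Distance 0: 3.
Distance 1: 6.
Distance 2: 4, 5.
Distance 3: 1, 2.
Distance 4: 8.
Distance 5: 7 — contains 7.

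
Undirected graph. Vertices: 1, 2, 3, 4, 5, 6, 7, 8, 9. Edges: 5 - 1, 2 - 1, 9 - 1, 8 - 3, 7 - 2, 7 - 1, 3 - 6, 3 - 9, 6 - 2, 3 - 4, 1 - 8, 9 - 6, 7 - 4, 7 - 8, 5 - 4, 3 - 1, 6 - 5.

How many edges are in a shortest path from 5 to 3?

Distance 0: 5.
Distance 1: 1, 4, 6.
Distance 2: 2, 3, 7, 8, 9 — contains 3.

2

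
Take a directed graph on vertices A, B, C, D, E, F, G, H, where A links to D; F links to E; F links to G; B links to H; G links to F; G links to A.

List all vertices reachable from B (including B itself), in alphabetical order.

Start at B.
Its neighbours: H.
Nothing further is reachable.

B, H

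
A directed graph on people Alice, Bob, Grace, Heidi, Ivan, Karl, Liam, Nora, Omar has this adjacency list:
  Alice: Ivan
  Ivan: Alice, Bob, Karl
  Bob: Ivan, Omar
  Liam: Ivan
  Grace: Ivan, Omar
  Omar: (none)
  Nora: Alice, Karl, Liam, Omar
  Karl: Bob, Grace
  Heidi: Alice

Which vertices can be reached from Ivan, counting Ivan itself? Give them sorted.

Start at Ivan.
Its neighbours: Alice, Bob, Karl.
Then their neighbours: Grace, Omar.
Nothing further is reachable.

Alice, Bob, Grace, Ivan, Karl, Omar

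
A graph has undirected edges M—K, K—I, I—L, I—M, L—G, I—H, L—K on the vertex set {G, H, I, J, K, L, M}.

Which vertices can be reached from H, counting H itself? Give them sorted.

Start at H.
Its neighbours: I.
Then their neighbours: K, L, M.
Then next layer: G.
Nothing further is reachable.

G, H, I, K, L, M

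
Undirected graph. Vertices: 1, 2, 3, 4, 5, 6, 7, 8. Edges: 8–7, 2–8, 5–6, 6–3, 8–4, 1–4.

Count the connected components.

From 1: component {1, 2, 4, 7, 8}.
From 3: component {3, 5, 6}.
That's 2 components.

2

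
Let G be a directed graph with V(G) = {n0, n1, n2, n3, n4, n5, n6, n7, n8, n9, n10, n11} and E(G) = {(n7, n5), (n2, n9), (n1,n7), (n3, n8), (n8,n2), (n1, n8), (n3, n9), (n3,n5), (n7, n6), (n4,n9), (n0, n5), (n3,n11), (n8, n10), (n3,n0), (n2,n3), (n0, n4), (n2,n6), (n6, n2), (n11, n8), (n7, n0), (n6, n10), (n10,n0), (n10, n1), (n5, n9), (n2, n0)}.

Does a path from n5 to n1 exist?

Explore from n5.
Distance 1: reach n9.
The search from n5 is exhausted; no directed path reaches n1.

No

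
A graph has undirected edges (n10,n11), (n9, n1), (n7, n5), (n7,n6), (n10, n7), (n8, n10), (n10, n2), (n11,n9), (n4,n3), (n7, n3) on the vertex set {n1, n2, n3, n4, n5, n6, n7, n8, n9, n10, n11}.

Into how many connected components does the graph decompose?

1

From n1: component {n1, n2, n3, n4, n5, n6, n7, n8, n9, n10, n11}.
That's 1 component.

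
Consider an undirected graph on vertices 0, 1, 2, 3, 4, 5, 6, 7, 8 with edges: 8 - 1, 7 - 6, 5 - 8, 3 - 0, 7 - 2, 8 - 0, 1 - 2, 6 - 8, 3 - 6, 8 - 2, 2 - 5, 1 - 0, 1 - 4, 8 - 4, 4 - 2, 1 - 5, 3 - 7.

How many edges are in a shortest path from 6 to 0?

2

Distance 0: 6.
Distance 1: 3, 7, 8.
Distance 2: 0, 1, 2, 4, 5 — contains 0.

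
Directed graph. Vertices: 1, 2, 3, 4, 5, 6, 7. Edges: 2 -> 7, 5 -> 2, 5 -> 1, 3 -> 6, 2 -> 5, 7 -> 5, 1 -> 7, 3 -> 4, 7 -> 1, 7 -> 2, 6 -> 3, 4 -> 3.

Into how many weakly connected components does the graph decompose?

From 1: component {1, 2, 5, 7}.
From 3: component {3, 4, 6}.
That's 2 components.

2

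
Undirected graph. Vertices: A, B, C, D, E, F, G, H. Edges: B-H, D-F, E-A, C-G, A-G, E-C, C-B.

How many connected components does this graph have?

From A: component {A, B, C, E, G, H}.
From D: component {D, F}.
That's 2 components.

2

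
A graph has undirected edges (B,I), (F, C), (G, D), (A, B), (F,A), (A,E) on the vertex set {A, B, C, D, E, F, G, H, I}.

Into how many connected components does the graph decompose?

3

From A: component {A, B, C, E, F, I}.
From D: component {D, G}.
From H: component {H}.
That's 3 components.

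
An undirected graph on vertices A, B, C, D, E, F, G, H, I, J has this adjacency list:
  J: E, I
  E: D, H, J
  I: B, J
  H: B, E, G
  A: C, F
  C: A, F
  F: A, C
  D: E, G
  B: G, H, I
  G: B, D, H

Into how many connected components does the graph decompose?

2

From A: component {A, C, F}.
From B: component {B, D, E, G, H, I, J}.
That's 2 components.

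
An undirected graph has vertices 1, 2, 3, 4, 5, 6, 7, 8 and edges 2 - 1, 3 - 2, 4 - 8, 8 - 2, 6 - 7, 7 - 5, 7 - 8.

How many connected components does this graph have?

From 1: component {1, 2, 3, 4, 5, 6, 7, 8}.
That's 1 component.

1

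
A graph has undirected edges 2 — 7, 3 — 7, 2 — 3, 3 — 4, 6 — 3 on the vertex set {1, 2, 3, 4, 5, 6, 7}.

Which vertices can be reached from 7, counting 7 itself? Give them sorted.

Start at 7.
Its neighbours: 2, 3.
Then their neighbours: 4, 6.
Nothing further is reachable.

2, 3, 4, 6, 7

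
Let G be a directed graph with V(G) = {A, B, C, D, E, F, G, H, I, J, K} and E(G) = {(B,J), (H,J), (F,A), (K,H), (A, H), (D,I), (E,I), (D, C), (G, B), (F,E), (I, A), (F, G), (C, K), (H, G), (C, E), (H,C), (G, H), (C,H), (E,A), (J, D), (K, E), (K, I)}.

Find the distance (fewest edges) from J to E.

Distance 0: J.
Distance 1: D.
Distance 2: C, I.
Distance 3: A, E, H, K — contains E.

3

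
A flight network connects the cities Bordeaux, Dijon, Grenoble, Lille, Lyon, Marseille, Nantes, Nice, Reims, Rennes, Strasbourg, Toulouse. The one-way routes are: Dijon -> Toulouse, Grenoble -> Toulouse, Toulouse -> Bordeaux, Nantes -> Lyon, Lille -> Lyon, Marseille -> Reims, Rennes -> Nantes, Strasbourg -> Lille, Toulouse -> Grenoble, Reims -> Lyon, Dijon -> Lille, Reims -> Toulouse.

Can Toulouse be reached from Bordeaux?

No

Bordeaux has no outgoing edges, so nothing is reachable from it.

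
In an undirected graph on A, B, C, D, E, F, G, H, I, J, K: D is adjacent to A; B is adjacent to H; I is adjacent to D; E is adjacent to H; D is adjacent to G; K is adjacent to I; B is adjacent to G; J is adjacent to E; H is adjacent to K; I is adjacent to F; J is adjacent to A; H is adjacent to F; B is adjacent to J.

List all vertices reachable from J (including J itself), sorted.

A, B, D, E, F, G, H, I, J, K

Start at J.
Its neighbours: A, B, E.
Then their neighbours: D, G, H.
Then next layer: F, I, K.
Nothing further is reachable.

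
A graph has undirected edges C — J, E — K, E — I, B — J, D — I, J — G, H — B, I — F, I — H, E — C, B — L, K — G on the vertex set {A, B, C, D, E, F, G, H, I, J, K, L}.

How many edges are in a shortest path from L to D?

Distance 0: L.
Distance 1: B.
Distance 2: H, J.
Distance 3: C, G, I.
Distance 4: D, E, F, K — contains D.

4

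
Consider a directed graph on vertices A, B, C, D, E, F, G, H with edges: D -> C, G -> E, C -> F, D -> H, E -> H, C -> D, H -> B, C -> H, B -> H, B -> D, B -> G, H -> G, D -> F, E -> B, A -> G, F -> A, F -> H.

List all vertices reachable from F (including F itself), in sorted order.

Start at F.
Its neighbours: A, H.
Then their neighbours: B, G.
Then next layer: D, E.
Then next layer: C.
Every vertex is now reached.

A, B, C, D, E, F, G, H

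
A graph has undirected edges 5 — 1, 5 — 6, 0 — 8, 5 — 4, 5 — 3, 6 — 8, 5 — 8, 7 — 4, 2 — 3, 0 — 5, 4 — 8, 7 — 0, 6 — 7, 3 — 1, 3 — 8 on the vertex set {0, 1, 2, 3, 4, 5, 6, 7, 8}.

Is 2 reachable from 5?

Explore from 5.
Distance 1: reach 0, 1, 3, 4, 6, 8.
Distance 2: reach 2, 7.
Found 2.

Yes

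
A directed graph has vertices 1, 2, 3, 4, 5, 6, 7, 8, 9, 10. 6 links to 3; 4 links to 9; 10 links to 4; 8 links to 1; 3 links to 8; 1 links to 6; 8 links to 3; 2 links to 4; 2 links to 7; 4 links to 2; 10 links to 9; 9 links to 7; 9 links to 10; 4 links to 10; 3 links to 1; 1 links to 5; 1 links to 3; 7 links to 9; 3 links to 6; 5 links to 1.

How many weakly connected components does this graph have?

From 1: component {1, 3, 5, 6, 8}.
From 2: component {2, 4, 7, 9, 10}.
That's 2 components.

2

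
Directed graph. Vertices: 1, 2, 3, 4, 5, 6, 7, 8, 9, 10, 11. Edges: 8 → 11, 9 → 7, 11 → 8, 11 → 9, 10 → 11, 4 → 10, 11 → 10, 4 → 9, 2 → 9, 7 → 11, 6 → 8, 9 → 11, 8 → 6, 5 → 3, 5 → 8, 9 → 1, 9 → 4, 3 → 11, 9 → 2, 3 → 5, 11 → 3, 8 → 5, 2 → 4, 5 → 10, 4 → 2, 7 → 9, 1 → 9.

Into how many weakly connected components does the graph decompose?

1

From 1: component {1, 2, 3, 4, 5, 6, 7, 8, 9, 10, 11}.
That's 1 component.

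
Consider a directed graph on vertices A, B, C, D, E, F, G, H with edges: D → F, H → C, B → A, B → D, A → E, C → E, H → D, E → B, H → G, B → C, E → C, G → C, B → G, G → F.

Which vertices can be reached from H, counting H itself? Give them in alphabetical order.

A, B, C, D, E, F, G, H

Start at H.
Its neighbours: C, D, G.
Then their neighbours: E, F.
Then next layer: B.
Then next layer: A.
Every vertex is now reached.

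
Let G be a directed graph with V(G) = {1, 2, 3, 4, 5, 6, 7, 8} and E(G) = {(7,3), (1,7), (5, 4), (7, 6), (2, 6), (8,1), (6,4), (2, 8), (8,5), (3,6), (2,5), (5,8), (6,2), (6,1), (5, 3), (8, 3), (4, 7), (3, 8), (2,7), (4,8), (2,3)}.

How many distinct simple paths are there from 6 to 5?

7

6→1→7→3→8→5
6→2→3→8→5
6→2→5
6→2→7→3→8→5
6→2→8→5
6→4→7→3→8→5
6→4→8→5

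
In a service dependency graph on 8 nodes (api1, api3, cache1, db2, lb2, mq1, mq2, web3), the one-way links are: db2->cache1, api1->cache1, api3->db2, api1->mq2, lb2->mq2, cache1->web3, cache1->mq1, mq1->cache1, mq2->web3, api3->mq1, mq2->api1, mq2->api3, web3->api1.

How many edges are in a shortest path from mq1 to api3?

5

Distance 0: mq1.
Distance 1: cache1.
Distance 2: web3.
Distance 3: api1.
Distance 4: mq2.
Distance 5: api3 — contains api3.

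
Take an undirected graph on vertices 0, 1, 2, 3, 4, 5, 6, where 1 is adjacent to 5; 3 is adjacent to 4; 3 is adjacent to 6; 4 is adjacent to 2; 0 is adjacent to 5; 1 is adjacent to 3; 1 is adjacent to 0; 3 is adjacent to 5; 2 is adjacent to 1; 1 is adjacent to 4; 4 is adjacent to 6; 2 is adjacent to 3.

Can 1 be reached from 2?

Explore from 2.
Distance 1: reach 1, 3, 4.
Found 1.

Yes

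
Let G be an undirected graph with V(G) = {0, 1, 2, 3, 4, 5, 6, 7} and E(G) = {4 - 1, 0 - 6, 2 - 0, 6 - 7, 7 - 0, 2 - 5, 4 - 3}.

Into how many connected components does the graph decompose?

From 0: component {0, 2, 5, 6, 7}.
From 1: component {1, 3, 4}.
That's 2 components.

2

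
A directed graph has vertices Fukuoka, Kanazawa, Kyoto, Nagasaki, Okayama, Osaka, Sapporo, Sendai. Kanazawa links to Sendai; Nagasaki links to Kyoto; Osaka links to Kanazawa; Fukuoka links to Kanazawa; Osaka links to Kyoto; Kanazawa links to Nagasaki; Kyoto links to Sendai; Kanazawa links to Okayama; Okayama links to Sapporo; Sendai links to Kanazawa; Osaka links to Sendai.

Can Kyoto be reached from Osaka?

Yes

Explore from Osaka.
Distance 1: reach Kanazawa, Kyoto, Sendai.
Found Kyoto.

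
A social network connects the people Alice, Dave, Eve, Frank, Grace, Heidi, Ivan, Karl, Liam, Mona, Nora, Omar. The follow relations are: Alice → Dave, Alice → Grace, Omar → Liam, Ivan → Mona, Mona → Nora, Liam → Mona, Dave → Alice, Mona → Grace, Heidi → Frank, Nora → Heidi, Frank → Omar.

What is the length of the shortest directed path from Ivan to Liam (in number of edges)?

Distance 0: Ivan.
Distance 1: Mona.
Distance 2: Grace, Nora.
Distance 3: Heidi.
Distance 4: Frank.
Distance 5: Omar.
Distance 6: Liam — contains Liam.

6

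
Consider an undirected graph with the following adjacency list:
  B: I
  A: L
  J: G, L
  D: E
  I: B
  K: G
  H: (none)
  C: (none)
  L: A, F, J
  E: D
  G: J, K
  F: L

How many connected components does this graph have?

From A: component {A, F, G, J, K, L}.
From B: component {B, I}.
From C: component {C}.
From D: component {D, E}.
From H: component {H}.
That's 5 components.

5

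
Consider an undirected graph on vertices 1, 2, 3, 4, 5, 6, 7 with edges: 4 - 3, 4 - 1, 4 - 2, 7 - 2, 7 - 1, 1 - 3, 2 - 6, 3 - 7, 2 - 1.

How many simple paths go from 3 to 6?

3–1–2–6
3–1–4–2–6
3–1–7–2–6
3–4–1–2–6
3–4–1–7–2–6
3–4–2–6
3–7–1–2–6
3–7–1–4–2–6
3–7–2–6

9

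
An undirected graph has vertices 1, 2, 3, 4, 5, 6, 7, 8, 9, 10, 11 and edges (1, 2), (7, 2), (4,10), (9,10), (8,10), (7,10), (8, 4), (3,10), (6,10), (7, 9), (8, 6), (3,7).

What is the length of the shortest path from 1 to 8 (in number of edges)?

4

Distance 0: 1.
Distance 1: 2.
Distance 2: 7.
Distance 3: 3, 9, 10.
Distance 4: 4, 6, 8 — contains 8.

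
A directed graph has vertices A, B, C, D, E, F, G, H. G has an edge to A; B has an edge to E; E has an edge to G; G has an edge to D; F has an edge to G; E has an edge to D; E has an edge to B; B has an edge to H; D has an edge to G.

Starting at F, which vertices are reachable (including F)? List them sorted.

A, D, F, G

Start at F.
Its neighbours: G.
Then their neighbours: A, D.
Nothing further is reachable.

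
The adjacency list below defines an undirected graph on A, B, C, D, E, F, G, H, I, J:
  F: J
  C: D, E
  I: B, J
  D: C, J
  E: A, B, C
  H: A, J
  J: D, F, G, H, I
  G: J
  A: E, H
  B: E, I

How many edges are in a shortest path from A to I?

3

Distance 0: A.
Distance 1: E, H.
Distance 2: B, C, J.
Distance 3: D, F, G, I — contains I.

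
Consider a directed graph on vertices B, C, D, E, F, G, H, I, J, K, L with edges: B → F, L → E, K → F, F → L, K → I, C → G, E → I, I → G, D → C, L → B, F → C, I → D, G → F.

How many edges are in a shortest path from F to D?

4

Distance 0: F.
Distance 1: C, L.
Distance 2: B, E, G.
Distance 3: I.
Distance 4: D — contains D.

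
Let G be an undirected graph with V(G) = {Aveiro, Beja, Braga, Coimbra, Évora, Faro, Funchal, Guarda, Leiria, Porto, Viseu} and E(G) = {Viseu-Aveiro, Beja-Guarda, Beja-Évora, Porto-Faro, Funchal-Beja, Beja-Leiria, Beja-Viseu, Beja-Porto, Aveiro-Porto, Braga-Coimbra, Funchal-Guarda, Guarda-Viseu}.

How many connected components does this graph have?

From Aveiro: component {Aveiro, Beja, Évora, Faro, Funchal, Guarda, Leiria, Porto, Viseu}.
From Braga: component {Braga, Coimbra}.
That's 2 components.

2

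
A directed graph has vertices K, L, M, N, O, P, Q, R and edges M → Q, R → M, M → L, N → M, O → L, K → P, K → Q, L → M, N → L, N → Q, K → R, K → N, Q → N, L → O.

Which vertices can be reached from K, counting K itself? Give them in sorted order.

Start at K.
Its neighbours: N, P, Q, R.
Then their neighbours: L, M.
Then next layer: O.
Every vertex is now reached.

K, L, M, N, O, P, Q, R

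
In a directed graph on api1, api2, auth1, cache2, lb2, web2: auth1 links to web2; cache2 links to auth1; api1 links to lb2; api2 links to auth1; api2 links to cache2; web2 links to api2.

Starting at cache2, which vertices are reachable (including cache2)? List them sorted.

Start at cache2.
Its neighbours: auth1.
Then their neighbours: web2.
Then next layer: api2.
Nothing further is reachable.

api2, auth1, cache2, web2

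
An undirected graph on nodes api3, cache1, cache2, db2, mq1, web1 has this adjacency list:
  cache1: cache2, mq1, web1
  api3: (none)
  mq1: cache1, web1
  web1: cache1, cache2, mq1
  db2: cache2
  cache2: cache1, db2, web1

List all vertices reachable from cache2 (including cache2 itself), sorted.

Start at cache2.
Its neighbours: cache1, db2, web1.
Then their neighbours: mq1.
Nothing further is reachable.

cache1, cache2, db2, mq1, web1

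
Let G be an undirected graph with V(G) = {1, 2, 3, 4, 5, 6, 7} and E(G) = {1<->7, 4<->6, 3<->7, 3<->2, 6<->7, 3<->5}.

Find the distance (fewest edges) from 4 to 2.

Distance 0: 4.
Distance 1: 6.
Distance 2: 7.
Distance 3: 1, 3.
Distance 4: 2, 5 — contains 2.

4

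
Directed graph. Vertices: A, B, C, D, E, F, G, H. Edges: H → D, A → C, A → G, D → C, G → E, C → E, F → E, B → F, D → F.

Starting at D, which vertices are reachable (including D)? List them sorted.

Start at D.
Its neighbours: C, F.
Then their neighbours: E.
Nothing further is reachable.

C, D, E, F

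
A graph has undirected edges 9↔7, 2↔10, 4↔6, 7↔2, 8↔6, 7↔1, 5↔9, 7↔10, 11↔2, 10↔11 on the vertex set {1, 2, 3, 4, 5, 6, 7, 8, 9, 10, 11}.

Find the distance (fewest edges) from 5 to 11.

Distance 0: 5.
Distance 1: 9.
Distance 2: 7.
Distance 3: 1, 2, 10.
Distance 4: 11 — contains 11.

4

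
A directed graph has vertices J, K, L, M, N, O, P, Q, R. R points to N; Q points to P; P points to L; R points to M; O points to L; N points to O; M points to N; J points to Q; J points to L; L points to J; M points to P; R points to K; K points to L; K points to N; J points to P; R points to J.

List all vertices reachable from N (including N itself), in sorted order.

J, L, N, O, P, Q

Start at N.
Its neighbours: O.
Then their neighbours: L.
Then next layer: J.
Then next layer: P, Q.
Nothing further is reachable.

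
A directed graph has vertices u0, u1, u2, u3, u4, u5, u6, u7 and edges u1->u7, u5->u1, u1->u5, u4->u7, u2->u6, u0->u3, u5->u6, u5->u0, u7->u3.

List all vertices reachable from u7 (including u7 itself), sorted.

u3, u7

Start at u7.
Its neighbours: u3.
Nothing further is reachable.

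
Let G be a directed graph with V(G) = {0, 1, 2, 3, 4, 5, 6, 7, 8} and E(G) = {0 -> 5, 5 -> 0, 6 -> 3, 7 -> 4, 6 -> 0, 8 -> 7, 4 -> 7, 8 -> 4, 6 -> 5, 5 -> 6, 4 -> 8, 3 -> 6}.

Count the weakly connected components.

From 0: component {0, 3, 5, 6}.
From 1: component {1}.
From 2: component {2}.
From 4: component {4, 7, 8}.
That's 4 components.

4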